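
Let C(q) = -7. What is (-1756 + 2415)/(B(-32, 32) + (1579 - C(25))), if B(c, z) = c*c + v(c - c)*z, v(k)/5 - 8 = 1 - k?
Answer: 659/4050 ≈ 0.16272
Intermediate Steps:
v(k) = 45 - 5*k (v(k) = 40 + 5*(1 - k) = 40 + (5 - 5*k) = 45 - 5*k)
B(c, z) = c² + 45*z (B(c, z) = c*c + (45 - 5*(c - c))*z = c² + (45 - 5*0)*z = c² + (45 + 0)*z = c² + 45*z)
(-1756 + 2415)/(B(-32, 32) + (1579 - C(25))) = (-1756 + 2415)/(((-32)² + 45*32) + (1579 - 1*(-7))) = 659/((1024 + 1440) + (1579 + 7)) = 659/(2464 + 1586) = 659/4050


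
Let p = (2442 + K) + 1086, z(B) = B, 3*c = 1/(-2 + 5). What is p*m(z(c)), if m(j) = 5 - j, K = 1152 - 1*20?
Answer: 205040/9 ≈ 22782.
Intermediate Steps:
c = ⅑ (c = 1/(3*(-2 + 5)) = (⅓)/3 = (⅓)*(⅓) = ⅑ ≈ 0.11111)
K = 1132 (K = 1152 - 20 = 1132)
p = 4660 (p = (2442 + 1132) + 1086 = 3574 + 1086 = 4660)
p*m(z(c)) = 4660*(5 - 1*⅑) = 4660*(5 - ⅑) = 4660*(44/9) = 205040/9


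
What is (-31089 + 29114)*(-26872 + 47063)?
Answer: -39877225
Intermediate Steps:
(-31089 + 29114)*(-26872 + 47063) = -1975*20191 = -39877225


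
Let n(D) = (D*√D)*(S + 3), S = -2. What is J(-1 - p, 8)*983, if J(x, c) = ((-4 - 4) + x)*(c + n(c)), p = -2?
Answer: -55048 - 110096*√2 ≈ -2.1075e+5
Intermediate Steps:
n(D) = D^(3/2) (n(D) = (D*√D)*(-2 + 3) = D^(3/2)*1 = D^(3/2))
J(x, c) = (-8 + x)*(c + c^(3/2)) (J(x, c) = ((-4 - 4) + x)*(c + c^(3/2)) = (-8 + x)*(c + c^(3/2)))
J(-1 - p, 8)*983 = (-8*8 - 128*√2 + 8*(-1 - 1*(-2)) + (-1 - 1*(-2))*8^(3/2))*983 = (-64 - 128*√2 + 8*(-1 + 2) + (-1 + 2)*(16*√2))*983 = (-64 - 128*√2 + 8*1 + 1*(16*√2))*983 = (-64 - 128*√2 + 8 + 16*√2)*983 = (-56 - 112*√2)*983 = -55048 - 110096*√2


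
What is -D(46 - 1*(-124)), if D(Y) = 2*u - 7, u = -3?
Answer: 13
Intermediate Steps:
D(Y) = -13 (D(Y) = 2*(-3) - 7 = -6 - 7 = -13)
-D(46 - 1*(-124)) = -1*(-13) = 13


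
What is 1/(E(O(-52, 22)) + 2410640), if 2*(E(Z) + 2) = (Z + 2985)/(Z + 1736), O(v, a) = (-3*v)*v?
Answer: 12752/30740460903 ≈ 4.1483e-7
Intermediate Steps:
O(v, a) = -3*v²
E(Z) = -2 + (2985 + Z)/(2*(1736 + Z)) (E(Z) = -2 + ((Z + 2985)/(Z + 1736))/2 = -2 + ((2985 + Z)/(1736 + Z))/2 = -2 + (2985 + Z)/(2*(1736 + Z)))
1/(E(O(-52, 22)) + 2410640) = 1/((-3959 - (-9)*(-52)²)/(2*(1736 - 3*(-52)²)) + 2410640) = 1/((-3959 - (-9)*2704)/(2*(1736 - 3*2704)) + 2410640) = 1/((-3959 - 3*(-8112))/(2*(1736 - 8112)) + 2410640) = 1/((½)*(-3959 + 24336)/(-6376) + 2410640) = 1/((½)*(-1/6376)*20377 + 2410640) = 1/(-20377/12752 + 2410640) = 1/(30740460903/12752) = 12752/30740460903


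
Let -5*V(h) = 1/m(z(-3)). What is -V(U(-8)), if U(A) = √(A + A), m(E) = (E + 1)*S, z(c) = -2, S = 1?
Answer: -⅕ ≈ -0.20000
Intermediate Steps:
m(E) = 1 + E (m(E) = (E + 1)*1 = (1 + E)*1 = 1 + E)
U(A) = √2*√A (U(A) = √(2*A) = √2*√A)
V(h) = ⅕ (V(h) = -1/(5*(1 - 2)) = -⅕/(-1) = -⅕*(-1) = ⅕)
-V(U(-8)) = -1*⅕ = -⅕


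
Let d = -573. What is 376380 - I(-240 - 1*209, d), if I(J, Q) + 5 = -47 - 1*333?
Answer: 376765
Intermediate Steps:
I(J, Q) = -385 (I(J, Q) = -5 + (-47 - 1*333) = -5 + (-47 - 333) = -5 - 380 = -385)
376380 - I(-240 - 1*209, d) = 376380 - 1*(-385) = 376380 + 385 = 376765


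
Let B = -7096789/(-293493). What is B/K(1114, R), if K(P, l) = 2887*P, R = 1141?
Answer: 7096789/943908120174 ≈ 7.5185e-6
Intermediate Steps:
B = 7096789/293493 (B = -7096789*(-1/293493) = 7096789/293493 ≈ 24.180)
B/K(1114, R) = 7096789/(293493*((2887*1114))) = (7096789/293493)/3216118 = (7096789/293493)*(1/3216118) = 7096789/943908120174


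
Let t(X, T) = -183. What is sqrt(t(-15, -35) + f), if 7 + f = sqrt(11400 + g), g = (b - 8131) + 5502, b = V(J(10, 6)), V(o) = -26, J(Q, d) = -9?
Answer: sqrt(-190 + sqrt(8745)) ≈ 9.8227*I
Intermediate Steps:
b = -26
g = -2655 (g = (-26 - 8131) + 5502 = -8157 + 5502 = -2655)
f = -7 + sqrt(8745) (f = -7 + sqrt(11400 - 2655) = -7 + sqrt(8745) ≈ 86.515)
sqrt(t(-15, -35) + f) = sqrt(-183 + (-7 + sqrt(8745))) = sqrt(-190 + sqrt(8745))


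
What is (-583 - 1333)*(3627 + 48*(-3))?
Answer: -6673428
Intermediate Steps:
(-583 - 1333)*(3627 + 48*(-3)) = -1916*(3627 - 144) = -1916*3483 = -6673428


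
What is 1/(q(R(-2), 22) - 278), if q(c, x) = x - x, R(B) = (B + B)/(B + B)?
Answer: -1/278 ≈ -0.0035971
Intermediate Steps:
R(B) = 1 (R(B) = (2*B)/((2*B)) = (2*B)*(1/(2*B)) = 1)
q(c, x) = 0
1/(q(R(-2), 22) - 278) = 1/(0 - 278) = 1/(-278) = -1/278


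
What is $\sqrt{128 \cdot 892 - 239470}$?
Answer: $i \sqrt{125294} \approx 353.97 i$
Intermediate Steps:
$\sqrt{128 \cdot 892 - 239470} = \sqrt{114176 - 239470} = \sqrt{-125294} = i \sqrt{125294}$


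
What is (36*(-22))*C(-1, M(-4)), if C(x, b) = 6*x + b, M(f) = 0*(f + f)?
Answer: 4752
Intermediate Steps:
M(f) = 0 (M(f) = 0*(2*f) = 0)
C(x, b) = b + 6*x
(36*(-22))*C(-1, M(-4)) = (36*(-22))*(0 + 6*(-1)) = -792*(0 - 6) = -792*(-6) = 4752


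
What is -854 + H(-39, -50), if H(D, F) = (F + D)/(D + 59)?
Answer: -17169/20 ≈ -858.45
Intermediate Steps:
H(D, F) = (D + F)/(59 + D)
-854 + H(-39, -50) = -854 + (-39 - 50)/(59 - 39) = -854 - 89/20 = -17169/20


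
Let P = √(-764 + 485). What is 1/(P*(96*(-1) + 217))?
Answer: -I*√31/11253 ≈ -0.00049478*I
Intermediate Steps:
P = 3*I*√31 (P = √(-279) = 3*I*√31 ≈ 16.703*I)
1/(P*(96*(-1) + 217)) = 1/((3*I*√31)*(96*(-1) + 217)) = 1/((3*I*√31)*(-96 + 217)) = 1/((3*I*√31)*121) = 1/(363*I*√31) = -I*√31/11253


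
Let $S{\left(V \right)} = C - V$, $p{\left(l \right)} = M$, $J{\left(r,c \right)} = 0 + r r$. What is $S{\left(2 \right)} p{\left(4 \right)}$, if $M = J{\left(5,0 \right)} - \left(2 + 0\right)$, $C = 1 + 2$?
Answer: $23$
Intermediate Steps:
$J{\left(r,c \right)} = r^{2}$ ($J{\left(r,c \right)} = 0 + r^{2} = r^{2}$)
$C = 3$
$M = 23$ ($M = 5^{2} - \left(2 + 0\right) = 25 - 2 = 23$)
$p{\left(l \right)} = 23$
$S{\left(V \right)} = 3 - V$
$S{\left(2 \right)} p{\left(4 \right)} = \left(3 - 2\right) 23 = 1 \cdot 23 = 23$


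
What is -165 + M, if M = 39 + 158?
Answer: 32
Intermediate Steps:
M = 197
-165 + M = -165 + 197 = 32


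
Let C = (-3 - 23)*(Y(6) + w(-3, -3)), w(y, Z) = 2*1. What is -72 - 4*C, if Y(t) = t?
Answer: 760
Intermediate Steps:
w(y, Z) = 2
C = -208 (C = (-3 - 23)*(6 + 2) = -26*8 = -208)
-72 - 4*C = -72 - 4*(-208) = -72 + 832 = 760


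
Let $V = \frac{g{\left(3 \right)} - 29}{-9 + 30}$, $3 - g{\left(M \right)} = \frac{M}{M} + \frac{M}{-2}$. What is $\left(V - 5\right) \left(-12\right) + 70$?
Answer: $\frac{1012}{7} \approx 144.57$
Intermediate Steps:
$g{\left(M \right)} = 2 + \frac{M}{2}$ ($g{\left(M \right)} = 3 - \left(\frac{M}{M} + \frac{M}{-2}\right) = 3 - \left(1 + M \left(- \frac{1}{2}\right)\right) = 3 - \left(1 - \frac{M}{2}\right) = 3 + \left(-1 + \frac{M}{2}\right) = 2 + \frac{M}{2}$)
$V = - \frac{17}{14}$ ($V = \frac{\left(2 + \frac{1}{2} \cdot 3\right) - 29}{-9 + 30} = \frac{\left(2 + \frac{3}{2}\right) - 29}{21} = \left(\frac{7}{2} - 29\right) \frac{1}{21} = \left(- \frac{51}{2}\right) \frac{1}{21} = - \frac{17}{14} \approx -1.2143$)
$\left(V - 5\right) \left(-12\right) + 70 = \left(- \frac{17}{14} - 5\right) \left(-12\right) + 70 = \left(- \frac{87}{14}\right) \left(-12\right) + 70 = \frac{522}{7} + 70 = \frac{1012}{7}$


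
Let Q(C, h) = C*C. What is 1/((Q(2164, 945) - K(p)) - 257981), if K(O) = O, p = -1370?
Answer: 1/4426285 ≈ 2.2592e-7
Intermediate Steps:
Q(C, h) = C²
1/((Q(2164, 945) - K(p)) - 257981) = 1/((2164² - 1*(-1370)) - 257981) = 1/((4682896 + 1370) - 257981) = 1/(4684266 - 257981) = 1/4426285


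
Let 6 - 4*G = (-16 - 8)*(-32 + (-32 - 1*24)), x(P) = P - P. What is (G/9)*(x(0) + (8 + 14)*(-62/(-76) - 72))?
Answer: 3481335/38 ≈ 91614.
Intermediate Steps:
x(P) = 0
G = -1053/2 (G = 3/2 - (-16 - 8)*(-32 + (-32 - 1*24))/4 = 3/2 - (-6)*(-32 + (-32 - 24)) = 3/2 - (-6)*(-32 - 56) = 3/2 - (-6)*(-88) = 3/2 - ¼*2112 = 3/2 - 528 = -1053/2 ≈ -526.50)
(G/9)*(x(0) + (8 + 14)*(-62/(-76) - 72)) = (-1053/2/9)*(0 + (8 + 14)*(-62/(-76) - 72)) = (-1053/2*⅑)*(0 + 22*(-62*(-1/76) - 72)) = -117*(0 + 22*(31/38 - 72))/2 = -117*(0 + 22*(-2705/38))/2 = -117*(0 - 29755/19)/2 = -117/2*(-29755/19) = 3481335/38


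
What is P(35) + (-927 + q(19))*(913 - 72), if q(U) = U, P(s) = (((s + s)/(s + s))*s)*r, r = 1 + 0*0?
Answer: -763593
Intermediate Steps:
r = 1 (r = 1 + 0 = 1)
P(s) = s (P(s) = (((s + s)/(s + s))*s)*1 = (((2*s)/((2*s)))*s)*1 = (((2*s)*(1/(2*s)))*s)*1 = (1*s)*1 = s*1 = s)
P(35) + (-927 + q(19))*(913 - 72) = 35 + (-927 + 19)*(913 - 72) = 35 - 908*841 = 35 - 763628 = -763593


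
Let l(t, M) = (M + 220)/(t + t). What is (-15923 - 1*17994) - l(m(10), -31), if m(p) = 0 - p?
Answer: -678151/20 ≈ -33908.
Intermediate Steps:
m(p) = -p
l(t, M) = (220 + M)/(2*t) (l(t, M) = (220 + M)/((2*t)) = (220 + M)*(1/(2*t)) = (220 + M)/(2*t))
(-15923 - 1*17994) - l(m(10), -31) = (-15923 - 1*17994) - (220 - 31)/(2*((-1*10))) = (-15923 - 17994) - 189/(2*(-10)) = -33917 - (-1)*189/(2*10) = -33917 - 1*(-189/20) = -33917 + 189/20 = -678151/20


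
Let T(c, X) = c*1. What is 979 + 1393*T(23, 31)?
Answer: 33018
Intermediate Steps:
T(c, X) = c
979 + 1393*T(23, 31) = 979 + 1393*23 = 979 + 32039 = 33018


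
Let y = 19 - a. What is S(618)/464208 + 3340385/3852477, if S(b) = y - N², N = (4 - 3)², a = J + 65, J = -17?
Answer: 258419644295/298058440536 ≈ 0.86701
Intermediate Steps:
a = 48 (a = -17 + 65 = 48)
y = -29 (y = 19 - 1*48 = 19 - 48 = -29)
N = 1 (N = 1² = 1)
S(b) = -30 (S(b) = -29 - 1*1² = -29 - 1*1 = -29 - 1 = -30)
S(618)/464208 + 3340385/3852477 = -30/464208 + 3340385/3852477 = -30*1/464208 + 3340385*(1/3852477) = -5/77368 + 3340385/3852477 = 258419644295/298058440536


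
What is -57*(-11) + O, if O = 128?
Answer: 755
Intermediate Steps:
-57*(-11) + O = -57*(-11) + 128 = 627 + 128 = 755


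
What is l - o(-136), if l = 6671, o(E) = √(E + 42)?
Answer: 6671 - I*√94 ≈ 6671.0 - 9.6954*I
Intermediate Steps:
o(E) = √(42 + E)
l - o(-136) = 6671 - √(42 - 136) = 6671 - √(-94) = 6671 - I*√94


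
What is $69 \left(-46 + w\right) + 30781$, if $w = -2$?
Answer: $27469$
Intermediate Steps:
$69 \left(-46 + w\right) + 30781 = 69 \left(-46 - 2\right) + 30781 = 69 \left(-48\right) + 30781 = -3312 + 30781 = 27469$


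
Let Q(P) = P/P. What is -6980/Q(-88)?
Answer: -6980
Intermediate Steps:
Q(P) = 1
-6980/Q(-88) = -6980/1 = -6980*1 = -6980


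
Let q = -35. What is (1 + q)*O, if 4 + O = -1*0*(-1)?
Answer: 136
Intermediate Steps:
O = -4 (O = -4 - 1*0*(-1) = -4 + 0*(-1) = -4 + 0 = -4)
(1 + q)*O = (1 - 35)*(-4) = -34*(-4) = 136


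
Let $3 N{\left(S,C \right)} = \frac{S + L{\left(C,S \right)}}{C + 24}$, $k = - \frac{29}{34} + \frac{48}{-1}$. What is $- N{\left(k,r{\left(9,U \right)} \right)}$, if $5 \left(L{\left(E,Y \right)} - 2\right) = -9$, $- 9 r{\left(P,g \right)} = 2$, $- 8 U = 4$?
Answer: $\frac{24813}{36380} \approx 0.68205$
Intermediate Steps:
$U = - \frac{1}{2}$ ($U = \left(- \frac{1}{8}\right) 4 = - \frac{1}{2} \approx -0.5$)
$r{\left(P,g \right)} = - \frac{2}{9}$ ($r{\left(P,g \right)} = \left(- \frac{1}{9}\right) 2 = - \frac{2}{9}$)
$L{\left(E,Y \right)} = \frac{1}{5}$ ($L{\left(E,Y \right)} = 2 + \frac{1}{5} \left(-9\right) = 2 - \frac{9}{5} = \frac{1}{5}$)
$k = - \frac{1661}{34}$ ($k = \left(-29\right) \frac{1}{34} + 48 \left(-1\right) = - \frac{29}{34} - 48 = - \frac{1661}{34} \approx -48.853$)
$N{\left(S,C \right)} = \frac{\frac{1}{5} + S}{3 \left(24 + C\right)}$ ($N{\left(S,C \right)} = \frac{\left(S + \frac{1}{5}\right) \frac{1}{C + 24}}{3} = \frac{\left(\frac{1}{5} + S\right) \frac{1}{24 + C}}{3} = \frac{\frac{1}{24 + C} \left(\frac{1}{5} + S\right)}{3} = \frac{\frac{1}{5} + S}{3 \left(24 + C\right)}$)
$- N{\left(k,r{\left(9,U \right)} \right)} = - \frac{1 + 5 \left(- \frac{1661}{34}\right)}{15 \left(24 - \frac{2}{9}\right)} = - \frac{1 - \frac{8305}{34}}{15 \cdot \frac{214}{9}} = - \frac{9 \left(-8271\right)}{15 \cdot 214 \cdot 34} = \left(-1\right) \left(- \frac{24813}{36380}\right) = \frac{24813}{36380}$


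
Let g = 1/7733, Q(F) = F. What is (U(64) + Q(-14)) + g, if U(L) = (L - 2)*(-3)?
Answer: -1546599/7733 ≈ -200.00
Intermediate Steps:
g = 1/7733 ≈ 0.00012932
U(L) = 6 - 3*L (U(L) = (-2 + L)*(-3) = 6 - 3*L)
(U(64) + Q(-14)) + g = ((6 - 3*64) - 14) + 1/7733 = ((6 - 192) - 14) + 1/7733 = (-186 - 14) + 1/7733 = -200 + 1/7733 = -1546599/7733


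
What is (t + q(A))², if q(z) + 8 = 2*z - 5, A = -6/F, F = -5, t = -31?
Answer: 43264/25 ≈ 1730.6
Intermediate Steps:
A = 6/5 (A = -6/(-5) = -6*(-⅕) = 6/5 ≈ 1.2000)
q(z) = -13 + 2*z (q(z) = -8 + (2*z - 5) = -8 + (-5 + 2*z) = -13 + 2*z)
(t + q(A))² = (-31 + (-13 + 2*(6/5)))² = (-31 + (-13 + 12/5))² = (-31 - 53/5)² = (-208/5)² = 43264/25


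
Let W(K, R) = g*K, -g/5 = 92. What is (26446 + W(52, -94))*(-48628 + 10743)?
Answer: -95697510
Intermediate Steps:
g = -460 (g = -5*92 = -460)
W(K, R) = -460*K
(26446 + W(52, -94))*(-48628 + 10743) = (26446 - 460*52)*(-48628 + 10743) = (26446 - 23920)*(-37885) = 2526*(-37885) = -95697510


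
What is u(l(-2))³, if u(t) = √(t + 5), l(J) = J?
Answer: 3*√3 ≈ 5.1962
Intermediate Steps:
u(t) = √(5 + t)
u(l(-2))³ = (√(5 - 2))³ = (√3)³ = 3*√3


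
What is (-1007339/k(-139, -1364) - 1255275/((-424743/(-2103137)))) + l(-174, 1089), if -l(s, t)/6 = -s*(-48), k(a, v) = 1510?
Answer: -1318237010213989/213787310 ≈ -6.1661e+6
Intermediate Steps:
l(s, t) = -288*s (l(s, t) = -(-6)*s*(-48) = -(-6)*(-48*s) = -288*s)
(-1007339/k(-139, -1364) - 1255275/((-424743/(-2103137)))) + l(-174, 1089) = (-1007339/1510 - 1255275/((-424743/(-2103137)))) - 288*(-174) = (-1007339*1/1510 - 1255275/((-424743*(-1/2103137)))) + 50112 = (-1007339/1510 - 1255275/424743/2103137) + 50112 = (-1007339/1510 - 1255275*2103137/424743) + 50112 = (-1007339/1510 - 880005099225/141581) + 50112 = -1328950319892709/213787310 + 50112 = -1318237010213989/213787310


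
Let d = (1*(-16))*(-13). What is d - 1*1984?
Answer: -1776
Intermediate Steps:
d = 208 (d = -16*(-13) = 208)
d - 1*1984 = 208 - 1*1984 = 208 - 1984 = -1776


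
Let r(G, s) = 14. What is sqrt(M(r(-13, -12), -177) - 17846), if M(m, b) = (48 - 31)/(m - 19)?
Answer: I*sqrt(446235)/5 ≈ 133.6*I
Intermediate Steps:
M(m, b) = 17/(-19 + m)
sqrt(M(r(-13, -12), -177) - 17846) = sqrt(17/(-19 + 14) - 17846) = sqrt(17/(-5) - 17846) = sqrt(17*(-1/5) - 17846) = sqrt(-17/5 - 17846) = sqrt(-89247/5) = I*sqrt(446235)/5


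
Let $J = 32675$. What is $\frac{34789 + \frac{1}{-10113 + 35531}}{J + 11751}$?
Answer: $\frac{884266803}{1129220068} \approx 0.78308$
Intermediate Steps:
$\frac{34789 + \frac{1}{-10113 + 35531}}{J + 11751} = \frac{34789 + \frac{1}{-10113 + 35531}}{32675 + 11751} = \frac{34789 + \frac{1}{25418}}{44426} = \left(34789 + \frac{1}{25418}\right) \frac{1}{44426} = \frac{884266803}{25418} \cdot \frac{1}{44426} = \frac{884266803}{1129220068}$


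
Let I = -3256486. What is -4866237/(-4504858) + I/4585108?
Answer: 955276898701/2581907556833 ≈ 0.36999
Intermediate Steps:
-4866237/(-4504858) + I/4585108 = -4866237/(-4504858) - 3256486/4585108 = -4866237*(-1/4504858) - 3256486*1/4585108 = 4866237/4504858 - 1628243/2292554 = 955276898701/2581907556833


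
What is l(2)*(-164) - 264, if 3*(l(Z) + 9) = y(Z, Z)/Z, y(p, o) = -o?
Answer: 3800/3 ≈ 1266.7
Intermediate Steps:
l(Z) = -28/3 (l(Z) = -9 + ((-Z)/Z)/3 = -9 + (⅓)*(-1) = -9 - ⅓ = -28/3)
l(2)*(-164) - 264 = -28/3*(-164) - 264 = 4592/3 - 264 = 3800/3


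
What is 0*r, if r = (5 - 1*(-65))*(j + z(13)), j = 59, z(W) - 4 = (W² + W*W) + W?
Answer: 0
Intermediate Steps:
z(W) = 4 + W + 2*W² (z(W) = 4 + ((W² + W*W) + W) = 4 + ((W² + W²) + W) = 4 + (2*W² + W) = 4 + (W + 2*W²) = 4 + W + 2*W²)
r = 28980 (r = (5 - 1*(-65))*(59 + (4 + 13 + 2*13²)) = (5 + 65)*(59 + (4 + 13 + 2*169)) = 70*(59 + (4 + 13 + 338)) = 70*(59 + 355) = 70*414 = 28980)
0*r = 0*28980 = 0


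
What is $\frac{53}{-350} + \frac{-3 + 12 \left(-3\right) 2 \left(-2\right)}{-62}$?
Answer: $- \frac{13159}{5425} \approx -2.4256$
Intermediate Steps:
$\frac{53}{-350} + \frac{-3 + 12 \left(-3\right) 2 \left(-2\right)}{-62} = 53 \left(- \frac{1}{350}\right) + \left(-3 + 12 \left(\left(-6\right) \left(-2\right)\right)\right) \left(- \frac{1}{62}\right) = - \frac{53}{350} + \left(-3 + 12 \cdot 12\right) \left(- \frac{1}{62}\right) = - \frac{53}{350} + \left(-3 + 144\right) \left(- \frac{1}{62}\right) = - \frac{53}{350} + 141 \left(- \frac{1}{62}\right) = - \frac{53}{350} - \frac{141}{62} = - \frac{13159}{5425}$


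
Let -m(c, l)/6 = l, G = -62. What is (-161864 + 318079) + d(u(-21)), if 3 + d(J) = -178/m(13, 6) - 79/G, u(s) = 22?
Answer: 43584883/279 ≈ 1.5622e+5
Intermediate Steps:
m(c, l) = -6*l
d(J) = 898/279 (d(J) = -3 + (-178/((-6*6)) - 79/(-62)) = -3 + (-178/(-36) - 79*(-1/62)) = -3 + (-178*(-1/36) + 79/62) = -3 + (89/18 + 79/62) = -3 + 1735/279 = 898/279)
(-161864 + 318079) + d(u(-21)) = (-161864 + 318079) + 898/279 = 156215 + 898/279 = 43584883/279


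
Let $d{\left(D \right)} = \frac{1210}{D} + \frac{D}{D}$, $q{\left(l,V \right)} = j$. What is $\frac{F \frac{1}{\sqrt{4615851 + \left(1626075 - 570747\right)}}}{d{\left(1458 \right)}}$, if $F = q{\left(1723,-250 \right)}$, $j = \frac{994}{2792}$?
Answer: $\frac{120771 \sqrt{630131}}{1173470276584} \approx 8.1697 \cdot 10^{-5}$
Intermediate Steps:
$j = \frac{497}{1396}$ ($j = 994 \cdot \frac{1}{2792} = \frac{497}{1396} \approx 0.35602$)
$q{\left(l,V \right)} = \frac{497}{1396}$
$d{\left(D \right)} = 1 + \frac{1210}{D}$ ($d{\left(D \right)} = \frac{1210}{D} + 1 = 1 + \frac{1210}{D}$)
$F = \frac{497}{1396} \approx 0.35602$
$\frac{F \frac{1}{\sqrt{4615851 + \left(1626075 - 570747\right)}}}{d{\left(1458 \right)}} = \frac{\frac{497}{1396} \frac{1}{\sqrt{4615851 + \left(1626075 - 570747\right)}}}{\frac{1}{1458} \left(1210 + 1458\right)} = \frac{\frac{497}{1396} \frac{1}{\sqrt{4615851 + \left(1626075 - 570747\right)}}}{\frac{1}{1458} \cdot 2668} = \frac{\frac{497}{1396} \frac{1}{\sqrt{4615851 + 1055328}}}{\frac{1334}{729}} = \frac{497}{1396 \sqrt{5671179}} \cdot \frac{729}{1334} = \frac{497}{1396 \cdot 3 \sqrt{630131}} \cdot \frac{729}{1334} = \frac{497 \frac{\sqrt{630131}}{1890393}}{1396} \cdot \frac{729}{1334} = \frac{497 \sqrt{630131}}{2638988628} \cdot \frac{729}{1334} = \frac{120771 \sqrt{630131}}{1173470276584}$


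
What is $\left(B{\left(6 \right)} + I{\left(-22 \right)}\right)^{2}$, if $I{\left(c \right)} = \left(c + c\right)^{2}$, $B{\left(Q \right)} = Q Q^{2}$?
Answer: $4631104$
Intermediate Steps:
$B{\left(Q \right)} = Q^{3}$
$I{\left(c \right)} = 4 c^{2}$ ($I{\left(c \right)} = \left(2 c\right)^{2} = 4 c^{2}$)
$\left(B{\left(6 \right)} + I{\left(-22 \right)}\right)^{2} = \left(6^{3} + 4 \left(-22\right)^{2}\right)^{2} = \left(216 + 4 \cdot 484\right)^{2} = \left(216 + 1936\right)^{2} = 2152^{2} = 4631104$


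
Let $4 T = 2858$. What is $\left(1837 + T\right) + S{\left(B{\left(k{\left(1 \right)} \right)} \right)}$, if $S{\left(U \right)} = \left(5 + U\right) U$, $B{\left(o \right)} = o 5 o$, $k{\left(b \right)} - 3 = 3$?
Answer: $\frac{71703}{2} \approx 35852.0$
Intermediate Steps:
$k{\left(b \right)} = 6$ ($k{\left(b \right)} = 3 + 3 = 6$)
$B{\left(o \right)} = 5 o^{2}$ ($B{\left(o \right)} = 5 o o = 5 o^{2}$)
$S{\left(U \right)} = U \left(5 + U\right)$
$T = \frac{1429}{2}$ ($T = \frac{1}{4} \cdot 2858 = \frac{1429}{2} \approx 714.5$)
$\left(1837 + T\right) + S{\left(B{\left(k{\left(1 \right)} \right)} \right)} = \left(1837 + \frac{1429}{2}\right) + 5 \cdot 6^{2} \left(5 + 5 \cdot 6^{2}\right) = \frac{5103}{2} + 5 \cdot 36 \left(5 + 5 \cdot 36\right) = \frac{5103}{2} + 180 \left(5 + 180\right) = \frac{5103}{2} + 180 \cdot 185 = \frac{5103}{2} + 33300 = \frac{71703}{2}$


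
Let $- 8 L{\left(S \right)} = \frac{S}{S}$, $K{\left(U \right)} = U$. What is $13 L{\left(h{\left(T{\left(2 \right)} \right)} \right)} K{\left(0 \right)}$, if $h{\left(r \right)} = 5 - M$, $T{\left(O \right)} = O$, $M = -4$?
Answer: $0$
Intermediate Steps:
$h{\left(r \right)} = 9$ ($h{\left(r \right)} = 5 - -4 = 5 + 4 = 9$)
$L{\left(S \right)} = - \frac{1}{8}$ ($L{\left(S \right)} = - \frac{S \frac{1}{S}}{8} = \left(- \frac{1}{8}\right) 1 = - \frac{1}{8}$)
$13 L{\left(h{\left(T{\left(2 \right)} \right)} \right)} K{\left(0 \right)} = 13 \left(- \frac{1}{8}\right) 0 = \left(- \frac{13}{8}\right) 0 = 0$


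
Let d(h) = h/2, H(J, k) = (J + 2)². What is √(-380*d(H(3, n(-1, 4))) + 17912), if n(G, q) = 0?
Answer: √13162 ≈ 114.73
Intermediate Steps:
H(J, k) = (2 + J)²
d(h) = h/2 (d(h) = h*(½) = h/2)
√(-380*d(H(3, n(-1, 4))) + 17912) = √(-190*(2 + 3)² + 17912) = √(-190*5² + 17912) = √(-190*25 + 17912) = √(-380*25/2 + 17912) = √(-4750 + 17912) = √13162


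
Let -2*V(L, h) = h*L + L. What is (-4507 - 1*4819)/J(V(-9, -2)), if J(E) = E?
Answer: 18652/9 ≈ 2072.4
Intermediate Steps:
V(L, h) = -L/2 - L*h/2 (V(L, h) = -(h*L + L)/2 = -(L*h + L)/2 = -(L + L*h)/2 = -L/2 - L*h/2)
(-4507 - 1*4819)/J(V(-9, -2)) = (-4507 - 1*4819)/((-1/2*(-9)*(1 - 2))) = (-4507 - 4819)/((-1/2*(-9)*(-1))) = -9326/(-9/2) = -9326*(-2/9) = 18652/9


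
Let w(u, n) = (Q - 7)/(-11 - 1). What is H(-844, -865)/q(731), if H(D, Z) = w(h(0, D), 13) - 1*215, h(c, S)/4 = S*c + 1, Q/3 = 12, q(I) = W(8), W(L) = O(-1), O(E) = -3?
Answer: 2609/36 ≈ 72.472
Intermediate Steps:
W(L) = -3
q(I) = -3
Q = 36 (Q = 3*12 = 36)
h(c, S) = 4 + 4*S*c (h(c, S) = 4*(S*c + 1) = 4*(1 + S*c) = 4 + 4*S*c)
w(u, n) = -29/12 (w(u, n) = (36 - 7)/(-11 - 1) = 29/(-12) = 29*(-1/12) = -29/12)
H(D, Z) = -2609/12 (H(D, Z) = -29/12 - 1*215 = -29/12 - 215 = -2609/12)
H(-844, -865)/q(731) = -2609/12/(-3) = -2609/12*(-1/3) = 2609/36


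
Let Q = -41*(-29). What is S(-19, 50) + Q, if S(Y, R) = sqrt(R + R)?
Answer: 1199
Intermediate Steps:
Q = 1189
S(Y, R) = sqrt(2)*sqrt(R) (S(Y, R) = sqrt(2*R) = sqrt(2)*sqrt(R))
S(-19, 50) + Q = sqrt(2)*sqrt(50) + 1189 = sqrt(2)*(5*sqrt(2)) + 1189 = 10 + 1189 = 1199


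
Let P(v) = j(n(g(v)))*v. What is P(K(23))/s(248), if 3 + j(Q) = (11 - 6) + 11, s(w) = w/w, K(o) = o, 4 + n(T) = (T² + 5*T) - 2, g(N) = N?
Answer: 299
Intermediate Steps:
n(T) = -6 + T² + 5*T (n(T) = -4 + ((T² + 5*T) - 2) = -4 + (-2 + T² + 5*T) = -6 + T² + 5*T)
s(w) = 1
j(Q) = 13 (j(Q) = -3 + ((11 - 6) + 11) = -3 + (5 + 11) = -3 + 16 = 13)
P(v) = 13*v
P(K(23))/s(248) = (13*23)/1 = 299*1 = 299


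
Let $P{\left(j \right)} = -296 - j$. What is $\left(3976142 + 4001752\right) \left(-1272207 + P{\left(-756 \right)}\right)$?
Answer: $-10145862760818$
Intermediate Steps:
$\left(3976142 + 4001752\right) \left(-1272207 + P{\left(-756 \right)}\right) = \left(3976142 + 4001752\right) \left(-1272207 - -460\right) = 7977894 \left(-1272207 + \left(-296 + 756\right)\right) = 7977894 \left(-1272207 + 460\right) = 7977894 \left(-1271747\right) = -10145862760818$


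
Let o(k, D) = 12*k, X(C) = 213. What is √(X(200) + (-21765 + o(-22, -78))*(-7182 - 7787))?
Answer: 3*√36639146 ≈ 18159.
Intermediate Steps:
√(X(200) + (-21765 + o(-22, -78))*(-7182 - 7787)) = √(213 + (-21765 + 12*(-22))*(-7182 - 7787)) = √(213 + (-21765 - 264)*(-14969)) = √(213 - 22029*(-14969)) = √(213 + 329752101) = √329752314 = 3*√36639146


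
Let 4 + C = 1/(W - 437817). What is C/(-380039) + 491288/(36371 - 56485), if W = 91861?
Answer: -32296466333802871/1322261898860188 ≈ -24.425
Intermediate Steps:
C = -1383825/345956 (C = -4 + 1/(91861 - 437817) = -4 + 1/(-345956) = -4 - 1/345956 = -1383825/345956 ≈ -4.0000)
C/(-380039) + 491288/(36371 - 56485) = -1383825/345956/(-380039) + 491288/(36371 - 56485) = -1383825/345956*(-1/380039) + 491288/(-20114) = 1383825/131476772284 + 491288*(-1/20114) = 1383825/131476772284 - 245644/10057 = -32296466333802871/1322261898860188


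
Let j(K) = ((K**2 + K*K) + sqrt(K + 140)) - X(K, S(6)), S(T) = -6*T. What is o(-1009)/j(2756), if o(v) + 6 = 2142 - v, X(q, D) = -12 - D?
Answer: 5971980745/28845992416926 - 3145*sqrt(181)/57691984833852 ≈ 0.00020703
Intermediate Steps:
o(v) = 2136 - v (o(v) = -6 + (2142 - v) = 2136 - v)
j(K) = -24 + sqrt(140 + K) + 2*K**2 (j(K) = ((K**2 + K*K) + sqrt(K + 140)) - (-12 - (-6)*6) = ((K**2 + K**2) + sqrt(140 + K)) - (-12 - 1*(-36)) = (2*K**2 + sqrt(140 + K)) - (-12 + 36) = (sqrt(140 + K) + 2*K**2) - 1*24 = (sqrt(140 + K) + 2*K**2) - 24 = -24 + sqrt(140 + K) + 2*K**2)
o(-1009)/j(2756) = (2136 - 1*(-1009))/(-24 + sqrt(140 + 2756) + 2*2756**2) = (2136 + 1009)/(-24 + sqrt(2896) + 2*7595536) = 3145/(-24 + 4*sqrt(181) + 15191072) = 3145/(15191048 + 4*sqrt(181))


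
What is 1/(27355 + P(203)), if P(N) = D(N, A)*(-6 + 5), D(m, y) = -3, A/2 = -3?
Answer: 1/27358 ≈ 3.6552e-5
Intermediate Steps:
A = -6 (A = 2*(-3) = -6)
P(N) = 3 (P(N) = -3*(-6 + 5) = -3*(-1) = 3)
1/(27355 + P(203)) = 1/(27355 + 3) = 1/27358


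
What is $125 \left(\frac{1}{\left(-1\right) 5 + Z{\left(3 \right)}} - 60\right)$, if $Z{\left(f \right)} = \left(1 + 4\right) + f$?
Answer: $- \frac{22375}{3} \approx -7458.3$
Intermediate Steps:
$Z{\left(f \right)} = 5 + f$
$125 \left(\frac{1}{\left(-1\right) 5 + Z{\left(3 \right)}} - 60\right) = 125 \left(\frac{1}{\left(-1\right) 5 + \left(5 + 3\right)} - 60\right) = 125 \left(\frac{1}{-5 + 8} - 60\right) = 125 \left(\frac{1}{3} - 60\right) = 125 \left(- \frac{179}{3}\right) = - \frac{22375}{3}$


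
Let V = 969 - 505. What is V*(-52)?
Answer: -24128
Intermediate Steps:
V = 464
V*(-52) = 464*(-52) = -24128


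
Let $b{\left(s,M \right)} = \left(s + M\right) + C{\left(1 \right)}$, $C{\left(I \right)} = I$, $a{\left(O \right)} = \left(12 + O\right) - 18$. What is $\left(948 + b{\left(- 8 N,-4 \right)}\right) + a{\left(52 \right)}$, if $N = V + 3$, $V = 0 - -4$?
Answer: $935$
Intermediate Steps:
$a{\left(O \right)} = -6 + O$
$V = 4$ ($V = 0 + 4 = 4$)
$N = 7$ ($N = 4 + 3 = 7$)
$b{\left(s,M \right)} = 1 + M + s$ ($b{\left(s,M \right)} = \left(s + M\right) + 1 = \left(M + s\right) + 1 = 1 + M + s$)
$\left(948 + b{\left(- 8 N,-4 \right)}\right) + a{\left(52 \right)} = \left(948 - 59\right) + \left(-6 + 52\right) = \left(948 - 59\right) + 46 = 889 + 46 = 935$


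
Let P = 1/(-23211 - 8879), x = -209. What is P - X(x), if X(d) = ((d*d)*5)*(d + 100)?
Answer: 763939193049/32090 ≈ 2.3806e+7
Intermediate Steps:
X(d) = 5*d²*(100 + d) (X(d) = (d²*5)*(100 + d) = (5*d²)*(100 + d) = 5*d²*(100 + d))
P = -1/32090 (P = 1/(-32090) = -1/32090 ≈ -3.1162e-5)
P - X(x) = -1/32090 - 5*(-209)²*(100 - 209) = -1/32090 - 5*43681*(-109) = -1/32090 - 1*(-23806145) = -1/32090 + 23806145 = 763939193049/32090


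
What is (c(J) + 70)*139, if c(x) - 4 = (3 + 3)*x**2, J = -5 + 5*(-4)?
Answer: 531536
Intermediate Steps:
J = -25 (J = -5 - 20 = -25)
c(x) = 4 + 6*x**2 (c(x) = 4 + (3 + 3)*x**2 = 4 + 6*x**2)
(c(J) + 70)*139 = ((4 + 6*(-25)**2) + 70)*139 = ((4 + 6*625) + 70)*139 = ((4 + 3750) + 70)*139 = (3754 + 70)*139 = 3824*139 = 531536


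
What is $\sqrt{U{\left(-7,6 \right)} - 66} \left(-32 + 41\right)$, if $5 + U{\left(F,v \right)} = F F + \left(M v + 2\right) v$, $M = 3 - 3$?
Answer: $9 i \sqrt{10} \approx 28.461 i$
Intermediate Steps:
$M = 0$
$U{\left(F,v \right)} = -5 + F^{2} + 2 v$ ($U{\left(F,v \right)} = -5 + \left(F F + \left(0 v + 2\right) v\right) = -5 + \left(F^{2} + \left(0 + 2\right) v\right) = -5 + \left(F^{2} + 2 v\right) = -5 + F^{2} + 2 v$)
$\sqrt{U{\left(-7,6 \right)} - 66} \left(-32 + 41\right) = \sqrt{\left(-5 + \left(-7\right)^{2} + 2 \cdot 6\right) - 66} \left(-32 + 41\right) = \sqrt{\left(-5 + 49 + 12\right) - 66} \cdot 9 = \sqrt{56 - 66} \cdot 9 = \sqrt{-10} \cdot 9 = i \sqrt{10} \cdot 9 = 9 i \sqrt{10}$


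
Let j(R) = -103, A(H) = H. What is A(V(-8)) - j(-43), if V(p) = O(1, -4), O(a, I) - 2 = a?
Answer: 106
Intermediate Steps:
O(a, I) = 2 + a
V(p) = 3 (V(p) = 2 + 1 = 3)
A(V(-8)) - j(-43) = 3 - 1*(-103) = 3 + 103 = 106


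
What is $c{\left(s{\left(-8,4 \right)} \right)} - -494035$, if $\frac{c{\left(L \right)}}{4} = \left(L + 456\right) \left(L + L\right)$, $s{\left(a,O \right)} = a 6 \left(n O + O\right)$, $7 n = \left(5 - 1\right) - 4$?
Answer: $88531$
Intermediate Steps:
$n = 0$ ($n = \frac{\left(5 - 1\right) - 4}{7} = \frac{4 - 4}{7} = \frac{1}{7} \cdot 0 = 0$)
$s{\left(a,O \right)} = 6 O a$ ($s{\left(a,O \right)} = a 6 \left(0 O + O\right) = 6 a \left(0 + O\right) = 6 a O = 6 O a$)
$c{\left(L \right)} = 8 L \left(456 + L\right)$ ($c{\left(L \right)} = 4 \left(L + 456\right) \left(L + L\right) = 4 \left(456 + L\right) 2 L = 4 \cdot 2 L \left(456 + L\right) = 8 L \left(456 + L\right)$)
$c{\left(s{\left(-8,4 \right)} \right)} - -494035 = 8 \cdot 6 \cdot 4 \left(-8\right) \left(456 + 6 \cdot 4 \left(-8\right)\right) - -494035 = 8 \left(-192\right) \left(456 - 192\right) + 494035 = 8 \left(-192\right) 264 + 494035 = -405504 + 494035 = 88531$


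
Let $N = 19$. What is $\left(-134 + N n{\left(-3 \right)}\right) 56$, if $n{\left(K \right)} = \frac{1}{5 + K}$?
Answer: $-6972$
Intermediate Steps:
$\left(-134 + N n{\left(-3 \right)}\right) 56 = \left(-134 + \frac{19}{5 - 3}\right) 56 = \left(-134 + \frac{19}{2}\right) 56 = \left(- \frac{249}{2}\right) 56 = -6972$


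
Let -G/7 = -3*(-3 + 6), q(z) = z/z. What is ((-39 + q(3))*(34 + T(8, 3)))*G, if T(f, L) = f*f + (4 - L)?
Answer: -237006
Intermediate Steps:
q(z) = 1
T(f, L) = 4 + f² - L (T(f, L) = f² + (4 - L) = 4 + f² - L)
G = 63 (G = -(-21)*(-3 + 6) = -(-21)*3 = -7*(-9) = 63)
((-39 + q(3))*(34 + T(8, 3)))*G = ((-39 + 1)*(34 + (4 + 8² - 1*3)))*63 = -38*(34 + (4 + 64 - 3))*63 = -38*(34 + 65)*63 = -38*99*63 = -3762*63 = -237006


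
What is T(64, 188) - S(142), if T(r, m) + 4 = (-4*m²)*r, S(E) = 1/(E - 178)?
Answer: -325730447/36 ≈ -9.0481e+6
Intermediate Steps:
S(E) = 1/(-178 + E)
T(r, m) = -4 - 4*r*m² (T(r, m) = -4 + (-4*m²)*r = -4 - 4*r*m²)
T(64, 188) - S(142) = (-4 - 4*64*188²) - 1/(-178 + 142) = (-4 - 4*64*35344) - 1/(-36) = (-4 - 9048064) - 1*(-1/36) = -9048068 + 1/36 = -325730447/36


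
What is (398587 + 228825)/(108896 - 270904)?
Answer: -156853/40502 ≈ -3.8727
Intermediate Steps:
(398587 + 228825)/(108896 - 270904) = 627412/(-162008) = 627412*(-1/162008) = -156853/40502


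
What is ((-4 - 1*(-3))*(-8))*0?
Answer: 0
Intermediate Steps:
((-4 - 1*(-3))*(-8))*0 = ((-4 + 3)*(-8))*0 = -1*(-8)*0 = 8*0 = 0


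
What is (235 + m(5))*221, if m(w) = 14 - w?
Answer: 53924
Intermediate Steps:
(235 + m(5))*221 = (235 + (14 - 1*5))*221 = (235 + (14 - 5))*221 = (235 + 9)*221 = 244*221 = 53924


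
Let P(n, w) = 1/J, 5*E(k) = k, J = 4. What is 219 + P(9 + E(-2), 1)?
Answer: 877/4 ≈ 219.25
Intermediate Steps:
E(k) = k/5
P(n, w) = ¼ (P(n, w) = 1/4 = ¼)
219 + P(9 + E(-2), 1) = 219 + ¼ = 877/4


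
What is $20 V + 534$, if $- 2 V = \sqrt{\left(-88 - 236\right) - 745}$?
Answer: $534 - 10 i \sqrt{1069} \approx 534.0 - 326.96 i$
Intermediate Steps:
$V = - \frac{i \sqrt{1069}}{2}$ ($V = - \frac{\sqrt{\left(-88 - 236\right) - 745}}{2} = - \frac{\sqrt{-324 - 745}}{2} = - \frac{\sqrt{-1069}}{2} = - \frac{i \sqrt{1069}}{2} \approx - 16.348 i$)
$20 V + 534 = 20 \left(- \frac{i \sqrt{1069}}{2}\right) + 534 = - 10 i \sqrt{1069} + 534 = 534 - 10 i \sqrt{1069}$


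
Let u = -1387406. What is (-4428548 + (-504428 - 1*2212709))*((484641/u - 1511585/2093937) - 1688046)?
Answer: 11680847253030885873156405/968380252474 ≈ 1.2062e+13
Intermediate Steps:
(-4428548 + (-504428 - 1*2212709))*((484641/u - 1511585/2093937) - 1688046) = (-4428548 + (-504428 - 1*2212709))*((484641/(-1387406) - 1511585/2093937) - 1688046) = (-4428548 + (-504428 - 2212709))*((484641*(-1/1387406) - 1511585*1/2093937) - 1688046) = (-4428548 - 2717137)*((-484641/1387406 - 1511585/2093937) - 1688046) = -7145685*(-3111989820127/2905140757422 - 1688046) = -7145685*(-4904014346992997539/2905140757422) = 11680847253030885873156405/968380252474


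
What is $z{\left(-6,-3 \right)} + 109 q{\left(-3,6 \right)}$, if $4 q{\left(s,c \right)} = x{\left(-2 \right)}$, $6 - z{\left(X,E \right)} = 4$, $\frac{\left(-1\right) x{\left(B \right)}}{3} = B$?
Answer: $\frac{331}{2} \approx 165.5$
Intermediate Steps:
$x{\left(B \right)} = - 3 B$
$z{\left(X,E \right)} = 2$ ($z{\left(X,E \right)} = 6 - 4 = 2$)
$q{\left(s,c \right)} = \frac{3}{2}$ ($q{\left(s,c \right)} = \frac{\left(-3\right) \left(-2\right)}{4} = \frac{1}{4} \cdot 6 = \frac{3}{2}$)
$z{\left(-6,-3 \right)} + 109 q{\left(-3,6 \right)} = 2 + 109 \cdot \frac{3}{2} = 2 + \frac{327}{2} = \frac{331}{2}$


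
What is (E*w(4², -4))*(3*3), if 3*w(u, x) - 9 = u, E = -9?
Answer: -675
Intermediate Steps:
w(u, x) = 3 + u/3
(E*w(4², -4))*(3*3) = (-9*(3 + (⅓)*4²))*(3*3) = -9*(3 + (⅓)*16)*9 = -9*(3 + 16/3)*9 = -9*25/3*9 = -75*9 = -675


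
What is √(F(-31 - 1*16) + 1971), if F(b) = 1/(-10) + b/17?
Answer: √56879110/170 ≈ 44.364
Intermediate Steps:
F(b) = -⅒ + b/17 (F(b) = 1*(-⅒) + b*(1/17) = -⅒ + b/17)
√(F(-31 - 1*16) + 1971) = √((-⅒ + (-31 - 1*16)/17) + 1971) = √((-⅒ + (-31 - 16)/17) + 1971) = √((-⅒ + (1/17)*(-47)) + 1971) = √((-⅒ - 47/17) + 1971) = √(-487/170 + 1971) = √(334583/170) = √56879110/170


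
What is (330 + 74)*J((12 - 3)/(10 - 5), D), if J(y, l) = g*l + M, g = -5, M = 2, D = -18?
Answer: 37168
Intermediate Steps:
J(y, l) = 2 - 5*l (J(y, l) = -5*l + 2 = 2 - 5*l)
(330 + 74)*J((12 - 3)/(10 - 5), D) = (330 + 74)*(2 - 5*(-18)) = 404*(2 + 90) = 404*92 = 37168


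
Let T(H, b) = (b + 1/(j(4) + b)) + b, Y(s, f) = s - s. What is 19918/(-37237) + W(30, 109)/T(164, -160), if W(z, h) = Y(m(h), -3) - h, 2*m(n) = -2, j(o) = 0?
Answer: -16104706/82894419 ≈ -0.19428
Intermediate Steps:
m(n) = -1 (m(n) = (1/2)*(-2) = -1)
Y(s, f) = 0
W(z, h) = -h (W(z, h) = 0 - h = -h)
T(H, b) = 1/b + 2*b (T(H, b) = (b + 1/(0 + b)) + b = (b + 1/b) + b = 1/b + 2*b)
19918/(-37237) + W(30, 109)/T(164, -160) = 19918/(-37237) + (-1*109)/(1/(-160) + 2*(-160)) = 19918*(-1/37237) - 109/(-1/160 - 320) = -866/1619 - 109/(-51201/160) = -866/1619 - 109*(-160/51201) = -866/1619 + 17440/51201 = -16104706/82894419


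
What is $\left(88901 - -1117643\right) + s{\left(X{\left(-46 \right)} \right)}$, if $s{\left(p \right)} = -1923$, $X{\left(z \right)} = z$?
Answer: $1204621$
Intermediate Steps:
$\left(88901 - -1117643\right) + s{\left(X{\left(-46 \right)} \right)} = \left(88901 - -1117643\right) - 1923 = \left(88901 + 1117643\right) - 1923 = 1206544 - 1923 = 1204621$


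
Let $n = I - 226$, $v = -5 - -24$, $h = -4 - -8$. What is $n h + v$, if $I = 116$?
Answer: $-421$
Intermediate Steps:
$h = 4$ ($h = -4 + 8 = 4$)
$v = 19$ ($v = -5 + 24 = 19$)
$n = -110$ ($n = 116 - 226 = -110$)
$n h + v = \left(-110\right) 4 + 19 = -440 + 19 = -421$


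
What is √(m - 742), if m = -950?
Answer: 6*I*√47 ≈ 41.134*I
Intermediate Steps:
√(m - 742) = √(-950 - 742) = √(-1692) = 6*I*√47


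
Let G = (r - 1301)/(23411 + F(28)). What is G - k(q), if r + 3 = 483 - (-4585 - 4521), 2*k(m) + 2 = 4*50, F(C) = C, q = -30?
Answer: -2312176/23439 ≈ -98.646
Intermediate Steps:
k(m) = 99 (k(m) = -1 + (4*50)/2 = -1 + (1/2)*200 = -1 + 100 = 99)
r = 9586 (r = -3 + (483 - (-4585 - 4521)) = -3 + (483 - 1*(-9106)) = -3 + (483 + 9106) = -3 + 9589 = 9586)
G = 8285/23439 (G = (9586 - 1301)/(23411 + 28) = 8285/23439 ≈ 0.35347)
G - k(q) = 8285/23439 - 1*99 = 8285/23439 - 99 = -2312176/23439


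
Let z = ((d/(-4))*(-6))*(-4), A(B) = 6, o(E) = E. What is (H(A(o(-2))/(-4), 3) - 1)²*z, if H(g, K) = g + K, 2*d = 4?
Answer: -3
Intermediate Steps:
d = 2 (d = (½)*4 = 2)
H(g, K) = K + g
z = -12 (z = ((2/(-4))*(-6))*(-4) = ((2*(-¼))*(-6))*(-4) = -½*(-6)*(-4) = 3*(-4) = -12)
(H(A(o(-2))/(-4), 3) - 1)²*z = ((3 + 6/(-4)) - 1)²*(-12) = ((3 + 6*(-¼)) - 1)²*(-12) = ((3 - 3/2) - 1)²*(-12) = (3/2 - 1)²*(-12) = (½)²*(-12) = (¼)*(-12) = -3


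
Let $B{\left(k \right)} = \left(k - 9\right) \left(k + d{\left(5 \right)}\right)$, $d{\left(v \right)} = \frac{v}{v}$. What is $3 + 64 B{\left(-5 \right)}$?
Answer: $3587$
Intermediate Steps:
$d{\left(v \right)} = 1$
$B{\left(k \right)} = \left(1 + k\right) \left(-9 + k\right)$ ($B{\left(k \right)} = \left(k - 9\right) \left(k + 1\right) = \left(-9 + k\right) \left(1 + k\right) = \left(1 + k\right) \left(-9 + k\right)$)
$3 + 64 B{\left(-5 \right)} = 3 + 64 \left(-9 + \left(-5\right)^{2} - -40\right) = 3 + 64 \left(-9 + 25 + 40\right) = 3 + 64 \cdot 56 = 3 + 3584 = 3587$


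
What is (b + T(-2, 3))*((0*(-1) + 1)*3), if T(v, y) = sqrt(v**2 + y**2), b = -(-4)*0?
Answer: 3*sqrt(13) ≈ 10.817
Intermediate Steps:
b = 0 (b = -1*0 = 0)
(b + T(-2, 3))*((0*(-1) + 1)*3) = (0 + sqrt((-2)**2 + 3**2))*((0*(-1) + 1)*3) = (0 + sqrt(4 + 9))*((0 + 1)*3) = (0 + sqrt(13))*(1*3) = sqrt(13)*3 = 3*sqrt(13)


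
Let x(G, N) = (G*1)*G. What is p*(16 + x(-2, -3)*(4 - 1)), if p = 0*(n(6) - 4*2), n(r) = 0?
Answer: 0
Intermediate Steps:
x(G, N) = G² (x(G, N) = G*G = G²)
p = 0 (p = 0*(0 - 4*2) = 0*(0 - 8) = 0*(-8) = 0)
p*(16 + x(-2, -3)*(4 - 1)) = 0*(16 + (-2)²*(4 - 1)) = 0*(16 + 4*3) = 0*(16 + 12) = 0*28 = 0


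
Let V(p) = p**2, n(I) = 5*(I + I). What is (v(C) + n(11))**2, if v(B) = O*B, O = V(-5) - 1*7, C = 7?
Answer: 55696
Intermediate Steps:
n(I) = 10*I (n(I) = 5*(2*I) = 10*I)
O = 18 (O = (-5)**2 - 1*7 = 25 - 7 = 18)
v(B) = 18*B
(v(C) + n(11))**2 = (18*7 + 10*11)**2 = (126 + 110)**2 = 236**2 = 55696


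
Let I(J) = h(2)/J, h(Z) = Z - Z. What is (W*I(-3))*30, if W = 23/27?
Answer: 0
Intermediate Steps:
h(Z) = 0
I(J) = 0 (I(J) = 0/J = 0)
W = 23/27 (W = 23*(1/27) = 23/27 ≈ 0.85185)
(W*I(-3))*30 = ((23/27)*0)*30 = 0*30 = 0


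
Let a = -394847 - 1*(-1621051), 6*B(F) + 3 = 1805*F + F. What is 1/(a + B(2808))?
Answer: 2/4142823 ≈ 4.8276e-7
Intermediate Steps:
B(F) = -½ + 301*F (B(F) = -½ + (1805*F + F)/6 = -½ + (1806*F)/6 = -½ + 301*F)
a = 1226204 (a = -394847 + 1621051 = 1226204)
1/(a + B(2808)) = 1/(1226204 + (-½ + 301*2808)) = 1/(1226204 + (-½ + 845208)) = 1/(1226204 + 1690415/2) = 1/(4142823/2) = 2/4142823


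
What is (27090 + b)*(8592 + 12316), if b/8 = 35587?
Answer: 6518821688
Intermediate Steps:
b = 284696 (b = 8*35587 = 284696)
(27090 + b)*(8592 + 12316) = (27090 + 284696)*(8592 + 12316) = 311786*20908 = 6518821688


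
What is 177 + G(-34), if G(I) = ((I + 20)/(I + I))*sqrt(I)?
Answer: 177 + 7*I*sqrt(34)/34 ≈ 177.0 + 1.2005*I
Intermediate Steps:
G(I) = (20 + I)/(2*sqrt(I)) (G(I) = ((20 + I)/((2*I)))*sqrt(I) = ((20 + I)*(1/(2*I)))*sqrt(I) = ((20 + I)/(2*I))*sqrt(I) = (20 + I)/(2*sqrt(I)))
177 + G(-34) = 177 + (20 - 34)/(2*sqrt(-34)) = 177 + (1/2)*(-I*sqrt(34)/34)*(-14) = 177 + 7*I*sqrt(34)/34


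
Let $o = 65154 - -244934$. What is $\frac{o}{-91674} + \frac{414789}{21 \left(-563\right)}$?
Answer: $- \frac{6948589535}{180643617} \approx -38.466$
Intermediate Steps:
$o = 310088$ ($o = 65154 + 244934 = 310088$)
$\frac{o}{-91674} + \frac{414789}{21 \left(-563\right)} = \frac{310088}{-91674} + \frac{414789}{21 \left(-563\right)} = 310088 \left(- \frac{1}{91674}\right) + \frac{414789}{-11823} = - \frac{155044}{45837} + 414789 \left(- \frac{1}{11823}\right) = - \frac{155044}{45837} - \frac{138263}{3941} = - \frac{6948589535}{180643617}$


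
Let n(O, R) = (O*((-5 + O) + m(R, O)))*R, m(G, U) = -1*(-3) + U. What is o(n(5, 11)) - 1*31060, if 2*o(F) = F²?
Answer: 65740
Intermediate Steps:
m(G, U) = 3 + U
n(O, R) = O*R*(-2 + 2*O) (n(O, R) = (O*((-5 + O) + (3 + O)))*R = (O*(-2 + 2*O))*R = O*R*(-2 + 2*O))
o(F) = F²/2
o(n(5, 11)) - 1*31060 = (2*5*11*(-1 + 5))²/2 - 1*31060 = (2*5*11*4)²/2 - 31060 = (½)*440² - 31060 = (½)*193600 - 31060 = 96800 - 31060 = 65740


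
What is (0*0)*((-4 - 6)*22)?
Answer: 0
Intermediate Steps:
(0*0)*((-4 - 6)*22) = 0*(-10*22) = 0*(-220) = 0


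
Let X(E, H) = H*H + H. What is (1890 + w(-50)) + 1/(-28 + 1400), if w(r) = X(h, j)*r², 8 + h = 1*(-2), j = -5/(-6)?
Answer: 70500229/12348 ≈ 5709.4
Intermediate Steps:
j = ⅚ (j = -5*(-⅙) = ⅚ ≈ 0.83333)
h = -10 (h = -8 + 1*(-2) = -8 - 2 = -10)
X(E, H) = H + H² (X(E, H) = H² + H = H + H²)
w(r) = 55*r²/36 (w(r) = (5*(1 + ⅚)/6)*r² = ((⅚)*(11/6))*r² = 55*r²/36)
(1890 + w(-50)) + 1/(-28 + 1400) = (1890 + (55/36)*(-50)²) + 1/(-28 + 1400) = (1890 + (55/36)*2500) + 1/1372 = (1890 + 34375/9) + 1/1372 = 51385/9 + 1/1372 = 70500229/12348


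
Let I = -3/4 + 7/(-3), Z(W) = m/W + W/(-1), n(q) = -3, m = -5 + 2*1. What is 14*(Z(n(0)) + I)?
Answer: 77/6 ≈ 12.833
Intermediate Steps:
m = -3 (m = -5 + 2 = -3)
Z(W) = -W - 3/W (Z(W) = -3/W + W/(-1) = -3/W + W*(-1) = -3/W - W = -W - 3/W)
I = -37/12 (I = -3*1/4 + 7*(-1/3) = -3/4 - 7/3 = -37/12 ≈ -3.0833)
14*(Z(n(0)) + I) = 14*((-1*(-3) - 3/(-3)) - 37/12) = 14*((3 - 3*(-1/3)) - 37/12) = 14*((3 + 1) - 37/12) = 14*(4 - 37/12) = 14*(11/12) = 77/6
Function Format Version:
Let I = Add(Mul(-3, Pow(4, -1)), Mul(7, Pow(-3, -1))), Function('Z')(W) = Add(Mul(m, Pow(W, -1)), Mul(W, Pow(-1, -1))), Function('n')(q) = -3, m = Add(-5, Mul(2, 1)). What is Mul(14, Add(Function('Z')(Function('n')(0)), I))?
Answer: Rational(77, 6) ≈ 12.833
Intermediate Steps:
m = -3 (m = Add(-5, 2) = -3)
Function('Z')(W) = Add(Mul(-1, W), Mul(-3, Pow(W, -1))) (Function('Z')(W) = Add(Mul(-3, Pow(W, -1)), Mul(W, Pow(-1, -1))) = Add(Mul(-3, Pow(W, -1)), Mul(W, -1)) = Add(Mul(-3, Pow(W, -1)), Mul(-1, W)) = Add(Mul(-1, W), Mul(-3, Pow(W, -1))))
I = Rational(-37, 12) (I = Add(Mul(-3, Rational(1, 4)), Mul(7, Rational(-1, 3))) = Add(Rational(-3, 4), Rational(-7, 3)) = Rational(-37, 12) ≈ -3.0833)
Mul(14, Add(Function('Z')(Function('n')(0)), I)) = Mul(14, Add(Add(Mul(-1, -3), Mul(-3, Pow(-3, -1))), Rational(-37, 12))) = Mul(14, Add(Add(3, Mul(-3, Rational(-1, 3))), Rational(-37, 12))) = Mul(14, Add(Add(3, 1), Rational(-37, 12))) = Mul(14, Add(4, Rational(-37, 12))) = Mul(14, Rational(11, 12)) = Rational(77, 6)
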